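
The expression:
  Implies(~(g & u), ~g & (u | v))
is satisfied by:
  {u: True, v: True, g: False}
  {u: True, v: False, g: False}
  {u: True, g: True, v: True}
  {u: True, g: True, v: False}
  {v: True, g: False, u: False}


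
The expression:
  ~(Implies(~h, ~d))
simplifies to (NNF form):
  d & ~h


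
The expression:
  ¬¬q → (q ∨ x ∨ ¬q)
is always true.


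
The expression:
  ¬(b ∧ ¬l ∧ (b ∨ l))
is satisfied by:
  {l: True, b: False}
  {b: False, l: False}
  {b: True, l: True}


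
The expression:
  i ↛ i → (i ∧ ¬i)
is always true.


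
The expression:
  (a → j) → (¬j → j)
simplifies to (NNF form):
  a ∨ j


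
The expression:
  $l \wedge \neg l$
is never true.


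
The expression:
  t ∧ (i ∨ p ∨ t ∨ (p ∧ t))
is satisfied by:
  {t: True}


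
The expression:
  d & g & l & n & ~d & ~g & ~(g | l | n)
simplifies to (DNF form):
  False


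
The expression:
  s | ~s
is always true.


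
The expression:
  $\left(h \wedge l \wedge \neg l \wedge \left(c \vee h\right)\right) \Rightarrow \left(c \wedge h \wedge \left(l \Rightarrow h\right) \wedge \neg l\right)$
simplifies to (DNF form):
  $\text{True}$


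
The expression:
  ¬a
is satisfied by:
  {a: False}


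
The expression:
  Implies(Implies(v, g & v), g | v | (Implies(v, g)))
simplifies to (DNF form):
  True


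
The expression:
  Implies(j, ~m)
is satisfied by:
  {m: False, j: False}
  {j: True, m: False}
  {m: True, j: False}


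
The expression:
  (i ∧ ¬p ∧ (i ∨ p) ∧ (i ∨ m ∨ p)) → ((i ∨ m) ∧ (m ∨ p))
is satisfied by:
  {m: True, p: True, i: False}
  {m: True, p: False, i: False}
  {p: True, m: False, i: False}
  {m: False, p: False, i: False}
  {i: True, m: True, p: True}
  {i: True, m: True, p: False}
  {i: True, p: True, m: False}


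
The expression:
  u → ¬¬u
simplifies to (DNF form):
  True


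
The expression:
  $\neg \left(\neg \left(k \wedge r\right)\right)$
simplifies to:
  $k \wedge r$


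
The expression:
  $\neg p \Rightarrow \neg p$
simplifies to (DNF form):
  $\text{True}$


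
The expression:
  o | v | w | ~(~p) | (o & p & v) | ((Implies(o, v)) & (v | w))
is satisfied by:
  {p: True, o: True, v: True, w: True}
  {p: True, o: True, v: True, w: False}
  {p: True, o: True, w: True, v: False}
  {p: True, o: True, w: False, v: False}
  {p: True, v: True, w: True, o: False}
  {p: True, v: True, w: False, o: False}
  {p: True, v: False, w: True, o: False}
  {p: True, v: False, w: False, o: False}
  {o: True, v: True, w: True, p: False}
  {o: True, v: True, w: False, p: False}
  {o: True, w: True, v: False, p: False}
  {o: True, w: False, v: False, p: False}
  {v: True, w: True, o: False, p: False}
  {v: True, o: False, w: False, p: False}
  {w: True, o: False, v: False, p: False}


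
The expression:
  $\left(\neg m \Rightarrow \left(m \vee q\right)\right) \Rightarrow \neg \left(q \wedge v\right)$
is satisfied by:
  {v: False, q: False}
  {q: True, v: False}
  {v: True, q: False}


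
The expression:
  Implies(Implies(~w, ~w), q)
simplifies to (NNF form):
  q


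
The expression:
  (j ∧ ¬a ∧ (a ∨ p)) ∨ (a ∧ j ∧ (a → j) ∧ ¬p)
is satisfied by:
  {a: True, j: True, p: False}
  {p: True, j: True, a: False}


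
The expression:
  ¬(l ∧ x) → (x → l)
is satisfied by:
  {l: True, x: False}
  {x: False, l: False}
  {x: True, l: True}


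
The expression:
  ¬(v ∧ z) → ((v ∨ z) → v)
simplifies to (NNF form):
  v ∨ ¬z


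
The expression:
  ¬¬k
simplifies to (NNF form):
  k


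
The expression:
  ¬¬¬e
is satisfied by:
  {e: False}


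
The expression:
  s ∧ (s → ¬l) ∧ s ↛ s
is never true.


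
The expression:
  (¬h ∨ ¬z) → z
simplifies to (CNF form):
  z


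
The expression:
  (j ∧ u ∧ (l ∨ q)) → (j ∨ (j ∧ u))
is always true.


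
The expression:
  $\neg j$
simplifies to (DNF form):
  $\neg j$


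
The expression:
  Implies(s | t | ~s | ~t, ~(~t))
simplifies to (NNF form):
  t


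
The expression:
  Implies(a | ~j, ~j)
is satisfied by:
  {a: False, j: False}
  {j: True, a: False}
  {a: True, j: False}


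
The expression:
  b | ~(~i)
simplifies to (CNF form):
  b | i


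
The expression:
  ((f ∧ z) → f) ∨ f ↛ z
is always true.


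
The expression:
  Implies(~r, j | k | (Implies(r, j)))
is always true.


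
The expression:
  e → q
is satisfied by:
  {q: True, e: False}
  {e: False, q: False}
  {e: True, q: True}


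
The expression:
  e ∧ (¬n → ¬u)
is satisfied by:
  {n: True, e: True, u: False}
  {e: True, u: False, n: False}
  {n: True, u: True, e: True}


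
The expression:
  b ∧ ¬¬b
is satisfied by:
  {b: True}


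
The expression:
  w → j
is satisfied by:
  {j: True, w: False}
  {w: False, j: False}
  {w: True, j: True}


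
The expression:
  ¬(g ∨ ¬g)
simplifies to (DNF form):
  False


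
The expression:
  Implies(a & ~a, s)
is always true.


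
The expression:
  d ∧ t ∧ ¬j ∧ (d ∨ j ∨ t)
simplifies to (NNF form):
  d ∧ t ∧ ¬j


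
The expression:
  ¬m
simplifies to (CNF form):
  ¬m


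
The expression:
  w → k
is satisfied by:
  {k: True, w: False}
  {w: False, k: False}
  {w: True, k: True}


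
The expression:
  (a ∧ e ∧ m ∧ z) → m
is always true.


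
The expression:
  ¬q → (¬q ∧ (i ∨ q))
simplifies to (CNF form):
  i ∨ q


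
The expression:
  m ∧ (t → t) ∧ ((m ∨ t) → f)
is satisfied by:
  {m: True, f: True}


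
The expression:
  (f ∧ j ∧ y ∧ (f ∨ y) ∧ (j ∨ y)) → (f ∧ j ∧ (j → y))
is always true.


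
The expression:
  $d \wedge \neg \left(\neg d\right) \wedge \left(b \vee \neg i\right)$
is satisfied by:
  {b: True, d: True, i: False}
  {d: True, i: False, b: False}
  {b: True, i: True, d: True}


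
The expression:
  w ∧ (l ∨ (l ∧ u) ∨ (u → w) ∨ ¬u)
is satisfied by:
  {w: True}


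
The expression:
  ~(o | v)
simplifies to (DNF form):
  ~o & ~v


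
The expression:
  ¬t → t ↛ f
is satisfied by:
  {t: True}


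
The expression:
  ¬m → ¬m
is always true.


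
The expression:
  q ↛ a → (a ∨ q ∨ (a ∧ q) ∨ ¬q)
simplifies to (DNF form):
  True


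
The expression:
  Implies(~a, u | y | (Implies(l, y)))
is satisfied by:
  {a: True, y: True, u: True, l: False}
  {a: True, y: True, l: False, u: False}
  {a: True, u: True, l: False, y: False}
  {a: True, l: False, u: False, y: False}
  {y: True, u: True, l: False, a: False}
  {y: True, l: False, u: False, a: False}
  {u: True, y: False, l: False, a: False}
  {y: False, l: False, u: False, a: False}
  {y: True, a: True, l: True, u: True}
  {y: True, a: True, l: True, u: False}
  {a: True, l: True, u: True, y: False}
  {a: True, l: True, y: False, u: False}
  {u: True, l: True, y: True, a: False}
  {l: True, y: True, a: False, u: False}
  {l: True, u: True, a: False, y: False}


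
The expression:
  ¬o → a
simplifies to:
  a ∨ o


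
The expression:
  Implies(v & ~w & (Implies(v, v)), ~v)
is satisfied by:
  {w: True, v: False}
  {v: False, w: False}
  {v: True, w: True}


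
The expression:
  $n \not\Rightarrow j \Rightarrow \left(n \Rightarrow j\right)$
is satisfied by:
  {j: True, n: False}
  {n: False, j: False}
  {n: True, j: True}


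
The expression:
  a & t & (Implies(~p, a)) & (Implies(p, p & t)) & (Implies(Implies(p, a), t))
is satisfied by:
  {t: True, a: True}


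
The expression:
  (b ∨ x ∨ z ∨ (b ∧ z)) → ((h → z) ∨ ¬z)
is always true.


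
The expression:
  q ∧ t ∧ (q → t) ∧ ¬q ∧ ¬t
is never true.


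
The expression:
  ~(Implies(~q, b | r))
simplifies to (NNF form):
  ~b & ~q & ~r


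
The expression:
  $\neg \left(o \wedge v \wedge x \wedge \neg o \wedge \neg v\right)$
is always true.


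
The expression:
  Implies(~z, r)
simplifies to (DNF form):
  r | z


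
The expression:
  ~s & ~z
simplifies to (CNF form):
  ~s & ~z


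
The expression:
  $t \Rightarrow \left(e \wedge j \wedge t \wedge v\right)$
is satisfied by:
  {j: True, v: True, e: True, t: False}
  {j: True, v: True, e: False, t: False}
  {j: True, e: True, v: False, t: False}
  {j: True, e: False, v: False, t: False}
  {v: True, e: True, j: False, t: False}
  {v: True, e: False, j: False, t: False}
  {e: True, j: False, v: False, t: False}
  {e: False, j: False, v: False, t: False}
  {t: True, j: True, v: True, e: True}


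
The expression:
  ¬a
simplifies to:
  ¬a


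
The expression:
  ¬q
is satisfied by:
  {q: False}


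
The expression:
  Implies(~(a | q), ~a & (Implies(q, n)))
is always true.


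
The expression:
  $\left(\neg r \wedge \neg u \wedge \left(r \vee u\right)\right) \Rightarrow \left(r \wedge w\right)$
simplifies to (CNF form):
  $\text{True}$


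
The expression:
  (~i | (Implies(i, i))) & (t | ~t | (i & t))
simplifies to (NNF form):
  True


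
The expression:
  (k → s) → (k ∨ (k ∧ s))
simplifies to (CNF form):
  k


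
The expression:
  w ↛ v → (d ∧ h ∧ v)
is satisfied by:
  {v: True, w: False}
  {w: False, v: False}
  {w: True, v: True}


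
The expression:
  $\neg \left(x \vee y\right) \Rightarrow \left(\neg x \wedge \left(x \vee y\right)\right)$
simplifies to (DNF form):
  $x \vee y$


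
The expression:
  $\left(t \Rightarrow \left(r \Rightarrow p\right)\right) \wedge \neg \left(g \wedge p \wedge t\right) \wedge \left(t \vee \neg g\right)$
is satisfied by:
  {p: True, r: False, g: False, t: False}
  {p: True, r: True, g: False, t: False}
  {p: False, r: False, g: False, t: False}
  {r: True, p: False, g: False, t: False}
  {t: True, p: True, r: False, g: False}
  {t: True, p: True, r: True, g: False}
  {t: True, r: False, p: False, g: False}
  {t: True, g: True, r: False, p: False}


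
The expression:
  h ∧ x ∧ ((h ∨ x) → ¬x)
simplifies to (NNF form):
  False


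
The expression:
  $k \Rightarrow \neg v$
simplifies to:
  $\neg k \vee \neg v$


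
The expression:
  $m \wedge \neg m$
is never true.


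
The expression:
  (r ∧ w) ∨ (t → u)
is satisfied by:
  {u: True, w: True, r: True, t: False}
  {u: True, w: True, r: False, t: False}
  {u: True, r: True, w: False, t: False}
  {u: True, r: False, w: False, t: False}
  {w: True, r: True, u: False, t: False}
  {w: True, u: False, r: False, t: False}
  {w: False, r: True, u: False, t: False}
  {w: False, u: False, r: False, t: False}
  {u: True, t: True, w: True, r: True}
  {u: True, t: True, w: True, r: False}
  {u: True, t: True, r: True, w: False}
  {u: True, t: True, r: False, w: False}
  {t: True, w: True, r: True, u: False}


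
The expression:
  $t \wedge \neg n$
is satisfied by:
  {t: True, n: False}


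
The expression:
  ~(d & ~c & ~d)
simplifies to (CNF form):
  True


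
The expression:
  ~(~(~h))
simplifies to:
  ~h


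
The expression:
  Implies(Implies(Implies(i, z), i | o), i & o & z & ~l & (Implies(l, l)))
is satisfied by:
  {z: True, l: False, o: False, i: False}
  {z: False, l: False, o: False, i: False}
  {l: True, z: True, i: False, o: False}
  {l: True, i: False, z: False, o: False}
  {i: True, o: True, z: True, l: False}


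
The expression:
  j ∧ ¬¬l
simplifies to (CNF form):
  j ∧ l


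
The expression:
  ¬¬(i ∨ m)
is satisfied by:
  {i: True, m: True}
  {i: True, m: False}
  {m: True, i: False}


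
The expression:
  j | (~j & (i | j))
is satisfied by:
  {i: True, j: True}
  {i: True, j: False}
  {j: True, i: False}


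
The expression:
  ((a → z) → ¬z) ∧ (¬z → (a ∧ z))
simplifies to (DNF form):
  False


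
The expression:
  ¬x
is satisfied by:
  {x: False}


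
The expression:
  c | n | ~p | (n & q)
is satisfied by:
  {n: True, c: True, p: False}
  {n: True, p: False, c: False}
  {c: True, p: False, n: False}
  {c: False, p: False, n: False}
  {n: True, c: True, p: True}
  {n: True, p: True, c: False}
  {c: True, p: True, n: False}


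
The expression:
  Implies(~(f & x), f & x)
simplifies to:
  f & x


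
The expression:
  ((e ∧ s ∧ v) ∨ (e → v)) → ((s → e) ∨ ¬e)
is always true.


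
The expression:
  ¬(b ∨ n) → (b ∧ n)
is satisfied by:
  {n: True, b: True}
  {n: True, b: False}
  {b: True, n: False}


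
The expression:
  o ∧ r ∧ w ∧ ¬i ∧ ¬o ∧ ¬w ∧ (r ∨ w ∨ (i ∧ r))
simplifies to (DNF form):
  False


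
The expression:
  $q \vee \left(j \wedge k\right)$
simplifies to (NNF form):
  $q \vee \left(j \wedge k\right)$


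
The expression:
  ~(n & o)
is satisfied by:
  {o: False, n: False}
  {n: True, o: False}
  {o: True, n: False}


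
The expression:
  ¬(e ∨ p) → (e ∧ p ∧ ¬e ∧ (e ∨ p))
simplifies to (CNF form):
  e ∨ p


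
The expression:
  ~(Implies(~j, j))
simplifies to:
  ~j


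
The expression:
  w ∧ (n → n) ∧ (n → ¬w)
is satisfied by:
  {w: True, n: False}


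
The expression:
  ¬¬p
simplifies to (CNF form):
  p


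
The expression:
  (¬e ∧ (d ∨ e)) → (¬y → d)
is always true.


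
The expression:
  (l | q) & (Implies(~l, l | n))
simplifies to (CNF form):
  (l | n) & (l | q)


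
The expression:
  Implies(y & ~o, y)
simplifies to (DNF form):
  True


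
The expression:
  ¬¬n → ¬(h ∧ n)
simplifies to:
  ¬h ∨ ¬n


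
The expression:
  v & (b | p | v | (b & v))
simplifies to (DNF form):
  v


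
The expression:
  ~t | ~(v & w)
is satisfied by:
  {w: False, v: False, t: False}
  {t: True, w: False, v: False}
  {v: True, w: False, t: False}
  {t: True, v: True, w: False}
  {w: True, t: False, v: False}
  {t: True, w: True, v: False}
  {v: True, w: True, t: False}


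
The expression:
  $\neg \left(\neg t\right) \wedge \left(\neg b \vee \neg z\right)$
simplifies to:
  $t \wedge \left(\neg b \vee \neg z\right)$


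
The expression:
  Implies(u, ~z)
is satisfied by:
  {u: False, z: False}
  {z: True, u: False}
  {u: True, z: False}


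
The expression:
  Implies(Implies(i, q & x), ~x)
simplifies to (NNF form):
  ~x | (i & ~q)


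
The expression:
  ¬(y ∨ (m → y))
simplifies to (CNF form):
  m ∧ ¬y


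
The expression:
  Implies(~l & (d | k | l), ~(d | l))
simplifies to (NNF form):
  l | ~d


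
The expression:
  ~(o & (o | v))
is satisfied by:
  {o: False}


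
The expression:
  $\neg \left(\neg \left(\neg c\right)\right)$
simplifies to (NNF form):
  $\neg c$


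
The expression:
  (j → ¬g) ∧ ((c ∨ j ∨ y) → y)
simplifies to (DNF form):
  (y ∧ ¬g) ∨ (y ∧ ¬j) ∨ (¬c ∧ ¬j)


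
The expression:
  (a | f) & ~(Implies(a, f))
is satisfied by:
  {a: True, f: False}


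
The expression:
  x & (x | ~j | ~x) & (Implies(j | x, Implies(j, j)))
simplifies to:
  x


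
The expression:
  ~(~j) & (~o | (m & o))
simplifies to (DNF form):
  (j & m) | (j & ~o)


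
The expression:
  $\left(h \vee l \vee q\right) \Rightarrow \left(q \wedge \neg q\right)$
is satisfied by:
  {q: False, l: False, h: False}


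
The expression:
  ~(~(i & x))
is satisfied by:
  {i: True, x: True}


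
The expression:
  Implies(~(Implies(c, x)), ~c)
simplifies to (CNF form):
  x | ~c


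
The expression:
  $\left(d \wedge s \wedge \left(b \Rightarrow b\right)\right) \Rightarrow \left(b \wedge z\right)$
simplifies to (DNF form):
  $\left(b \wedge z\right) \vee \neg d \vee \neg s$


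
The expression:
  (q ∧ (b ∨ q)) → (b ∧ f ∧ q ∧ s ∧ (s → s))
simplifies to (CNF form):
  (b ∨ ¬q) ∧ (f ∨ ¬q) ∧ (s ∨ ¬q)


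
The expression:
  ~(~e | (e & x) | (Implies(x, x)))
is never true.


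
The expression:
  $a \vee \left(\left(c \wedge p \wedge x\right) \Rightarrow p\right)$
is always true.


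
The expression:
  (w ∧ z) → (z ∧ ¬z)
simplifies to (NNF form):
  ¬w ∨ ¬z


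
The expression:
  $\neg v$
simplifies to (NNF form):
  $\neg v$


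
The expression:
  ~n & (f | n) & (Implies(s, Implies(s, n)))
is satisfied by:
  {f: True, n: False, s: False}


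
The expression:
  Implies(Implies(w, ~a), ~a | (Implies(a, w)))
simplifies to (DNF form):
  w | ~a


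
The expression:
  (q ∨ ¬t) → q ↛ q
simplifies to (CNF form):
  t ∧ ¬q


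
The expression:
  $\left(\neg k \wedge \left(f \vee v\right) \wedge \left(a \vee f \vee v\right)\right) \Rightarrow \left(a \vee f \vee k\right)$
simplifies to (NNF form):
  $a \vee f \vee k \vee \neg v$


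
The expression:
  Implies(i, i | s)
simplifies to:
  True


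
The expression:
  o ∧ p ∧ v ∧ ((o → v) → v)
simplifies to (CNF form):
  o ∧ p ∧ v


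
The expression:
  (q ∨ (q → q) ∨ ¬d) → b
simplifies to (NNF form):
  b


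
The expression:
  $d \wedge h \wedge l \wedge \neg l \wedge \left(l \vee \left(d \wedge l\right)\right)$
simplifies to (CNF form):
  $\text{False}$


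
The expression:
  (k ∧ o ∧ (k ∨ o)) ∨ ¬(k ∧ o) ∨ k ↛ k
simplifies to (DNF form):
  True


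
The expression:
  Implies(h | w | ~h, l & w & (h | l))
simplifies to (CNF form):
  l & w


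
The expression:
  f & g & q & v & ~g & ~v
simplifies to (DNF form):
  False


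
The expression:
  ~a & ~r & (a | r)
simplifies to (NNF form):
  False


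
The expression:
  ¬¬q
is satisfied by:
  {q: True}


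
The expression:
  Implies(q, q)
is always true.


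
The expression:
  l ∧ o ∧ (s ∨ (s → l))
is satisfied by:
  {o: True, l: True}


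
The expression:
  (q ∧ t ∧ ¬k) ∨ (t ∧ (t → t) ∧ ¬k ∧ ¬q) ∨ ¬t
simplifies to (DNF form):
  ¬k ∨ ¬t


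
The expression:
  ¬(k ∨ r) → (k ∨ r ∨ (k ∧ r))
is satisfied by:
  {r: True, k: True}
  {r: True, k: False}
  {k: True, r: False}


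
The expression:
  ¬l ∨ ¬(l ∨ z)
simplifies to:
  ¬l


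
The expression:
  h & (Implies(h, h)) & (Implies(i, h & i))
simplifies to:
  h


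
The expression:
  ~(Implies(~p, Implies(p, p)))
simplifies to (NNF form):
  False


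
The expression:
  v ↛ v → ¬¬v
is always true.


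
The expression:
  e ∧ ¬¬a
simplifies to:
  a ∧ e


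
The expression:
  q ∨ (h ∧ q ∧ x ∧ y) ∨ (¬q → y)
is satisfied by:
  {y: True, q: True}
  {y: True, q: False}
  {q: True, y: False}


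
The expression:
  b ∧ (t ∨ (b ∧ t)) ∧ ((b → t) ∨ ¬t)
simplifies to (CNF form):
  b ∧ t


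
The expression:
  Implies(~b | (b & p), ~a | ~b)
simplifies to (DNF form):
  ~a | ~b | ~p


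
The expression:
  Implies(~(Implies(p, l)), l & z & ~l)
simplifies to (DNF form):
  l | ~p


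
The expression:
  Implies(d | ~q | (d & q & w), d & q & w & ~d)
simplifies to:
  q & ~d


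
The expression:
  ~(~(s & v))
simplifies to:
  s & v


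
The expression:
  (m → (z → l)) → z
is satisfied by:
  {z: True}


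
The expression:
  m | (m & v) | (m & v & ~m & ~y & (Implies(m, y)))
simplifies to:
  m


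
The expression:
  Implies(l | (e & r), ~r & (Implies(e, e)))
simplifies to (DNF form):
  ~r | (~e & ~l)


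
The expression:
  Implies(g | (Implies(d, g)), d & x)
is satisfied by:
  {d: True, x: True, g: False}
  {d: True, g: False, x: False}
  {d: True, x: True, g: True}


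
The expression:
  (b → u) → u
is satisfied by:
  {b: True, u: True}
  {b: True, u: False}
  {u: True, b: False}


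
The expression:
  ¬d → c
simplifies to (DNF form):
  c ∨ d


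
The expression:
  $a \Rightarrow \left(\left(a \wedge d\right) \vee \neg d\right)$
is always true.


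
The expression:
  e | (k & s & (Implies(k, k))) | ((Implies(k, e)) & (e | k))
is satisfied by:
  {k: True, e: True, s: True}
  {k: True, e: True, s: False}
  {e: True, s: True, k: False}
  {e: True, s: False, k: False}
  {k: True, s: True, e: False}


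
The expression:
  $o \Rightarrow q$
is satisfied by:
  {q: True, o: False}
  {o: False, q: False}
  {o: True, q: True}


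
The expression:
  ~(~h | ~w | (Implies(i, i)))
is never true.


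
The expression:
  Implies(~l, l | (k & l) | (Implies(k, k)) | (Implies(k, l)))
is always true.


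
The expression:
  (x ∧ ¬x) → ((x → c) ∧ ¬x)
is always true.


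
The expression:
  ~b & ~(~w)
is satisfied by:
  {w: True, b: False}


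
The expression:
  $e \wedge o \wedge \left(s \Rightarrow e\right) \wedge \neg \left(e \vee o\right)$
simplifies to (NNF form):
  $\text{False}$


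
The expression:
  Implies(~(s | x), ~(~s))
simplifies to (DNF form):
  s | x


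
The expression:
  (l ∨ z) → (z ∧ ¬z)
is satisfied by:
  {z: False, l: False}


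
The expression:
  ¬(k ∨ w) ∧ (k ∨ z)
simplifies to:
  z ∧ ¬k ∧ ¬w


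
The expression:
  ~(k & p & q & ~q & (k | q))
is always true.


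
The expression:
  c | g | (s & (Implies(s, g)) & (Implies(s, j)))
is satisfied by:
  {c: True, g: True}
  {c: True, g: False}
  {g: True, c: False}


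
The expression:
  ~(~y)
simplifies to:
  y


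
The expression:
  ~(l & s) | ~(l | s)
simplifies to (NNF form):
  ~l | ~s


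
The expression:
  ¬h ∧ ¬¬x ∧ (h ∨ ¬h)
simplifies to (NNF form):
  x ∧ ¬h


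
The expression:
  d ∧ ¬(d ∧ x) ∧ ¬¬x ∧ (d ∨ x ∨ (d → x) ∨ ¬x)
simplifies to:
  False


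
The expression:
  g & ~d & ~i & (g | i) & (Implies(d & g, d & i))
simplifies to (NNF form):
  g & ~d & ~i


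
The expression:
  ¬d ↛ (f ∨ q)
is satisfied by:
  {q: False, d: False, f: False}


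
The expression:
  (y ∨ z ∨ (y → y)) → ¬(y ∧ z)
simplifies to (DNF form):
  ¬y ∨ ¬z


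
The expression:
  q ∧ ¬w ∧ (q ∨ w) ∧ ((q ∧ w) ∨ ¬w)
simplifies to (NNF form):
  q ∧ ¬w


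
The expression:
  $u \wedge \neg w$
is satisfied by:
  {u: True, w: False}


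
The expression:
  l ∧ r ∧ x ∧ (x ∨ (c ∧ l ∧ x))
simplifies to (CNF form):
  l ∧ r ∧ x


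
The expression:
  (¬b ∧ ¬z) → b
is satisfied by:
  {b: True, z: True}
  {b: True, z: False}
  {z: True, b: False}


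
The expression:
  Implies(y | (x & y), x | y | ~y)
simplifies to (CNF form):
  True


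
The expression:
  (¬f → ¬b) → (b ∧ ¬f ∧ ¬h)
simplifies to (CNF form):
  b ∧ ¬f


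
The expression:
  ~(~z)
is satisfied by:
  {z: True}


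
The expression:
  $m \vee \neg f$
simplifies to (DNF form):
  $m \vee \neg f$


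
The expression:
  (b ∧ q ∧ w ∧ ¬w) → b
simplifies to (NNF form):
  True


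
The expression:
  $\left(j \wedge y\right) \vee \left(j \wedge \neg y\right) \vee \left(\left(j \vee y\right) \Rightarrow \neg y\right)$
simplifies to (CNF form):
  $j \vee \neg y$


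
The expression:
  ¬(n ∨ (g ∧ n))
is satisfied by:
  {n: False}


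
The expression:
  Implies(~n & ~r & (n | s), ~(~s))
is always true.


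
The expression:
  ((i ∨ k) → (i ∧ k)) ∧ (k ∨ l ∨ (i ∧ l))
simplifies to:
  (i ∨ l) ∧ (i ∨ ¬k) ∧ (k ∨ ¬i)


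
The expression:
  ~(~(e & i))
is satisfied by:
  {i: True, e: True}


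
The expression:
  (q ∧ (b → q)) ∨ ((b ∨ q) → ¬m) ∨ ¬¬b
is always true.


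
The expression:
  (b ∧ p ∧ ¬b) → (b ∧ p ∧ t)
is always true.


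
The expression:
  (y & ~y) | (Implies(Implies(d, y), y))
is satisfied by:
  {y: True, d: True}
  {y: True, d: False}
  {d: True, y: False}


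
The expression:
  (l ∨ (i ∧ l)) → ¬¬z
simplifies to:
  z ∨ ¬l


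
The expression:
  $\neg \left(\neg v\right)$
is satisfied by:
  {v: True}


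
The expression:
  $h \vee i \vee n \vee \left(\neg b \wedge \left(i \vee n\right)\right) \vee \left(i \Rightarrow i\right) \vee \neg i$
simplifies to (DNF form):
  $\text{True}$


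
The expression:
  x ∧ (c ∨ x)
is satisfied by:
  {x: True}


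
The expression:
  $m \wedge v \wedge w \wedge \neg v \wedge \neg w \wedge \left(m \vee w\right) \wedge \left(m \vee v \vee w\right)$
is never true.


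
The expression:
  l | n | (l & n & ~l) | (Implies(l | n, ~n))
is always true.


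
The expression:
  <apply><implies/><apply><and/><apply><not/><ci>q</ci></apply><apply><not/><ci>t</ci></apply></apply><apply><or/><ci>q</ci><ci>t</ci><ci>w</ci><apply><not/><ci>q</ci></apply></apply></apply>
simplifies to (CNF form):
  <true/>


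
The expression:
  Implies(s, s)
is always true.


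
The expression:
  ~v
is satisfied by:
  {v: False}


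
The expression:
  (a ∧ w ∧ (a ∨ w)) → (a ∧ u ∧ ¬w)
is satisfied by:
  {w: False, a: False}
  {a: True, w: False}
  {w: True, a: False}


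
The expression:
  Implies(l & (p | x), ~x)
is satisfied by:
  {l: False, x: False}
  {x: True, l: False}
  {l: True, x: False}


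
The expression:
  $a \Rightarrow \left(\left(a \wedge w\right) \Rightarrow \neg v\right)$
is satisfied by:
  {w: False, v: False, a: False}
  {a: True, w: False, v: False}
  {v: True, w: False, a: False}
  {a: True, v: True, w: False}
  {w: True, a: False, v: False}
  {a: True, w: True, v: False}
  {v: True, w: True, a: False}


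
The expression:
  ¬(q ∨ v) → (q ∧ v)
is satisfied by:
  {q: True, v: True}
  {q: True, v: False}
  {v: True, q: False}


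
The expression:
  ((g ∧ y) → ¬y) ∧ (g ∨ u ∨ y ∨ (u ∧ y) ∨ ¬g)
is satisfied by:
  {g: False, y: False}
  {y: True, g: False}
  {g: True, y: False}


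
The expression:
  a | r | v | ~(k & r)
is always true.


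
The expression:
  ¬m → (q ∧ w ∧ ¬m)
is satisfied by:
  {m: True, w: True, q: True}
  {m: True, w: True, q: False}
  {m: True, q: True, w: False}
  {m: True, q: False, w: False}
  {w: True, q: True, m: False}


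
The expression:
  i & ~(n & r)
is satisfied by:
  {i: True, n: False, r: False}
  {i: True, r: True, n: False}
  {i: True, n: True, r: False}


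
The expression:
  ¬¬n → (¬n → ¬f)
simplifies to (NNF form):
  True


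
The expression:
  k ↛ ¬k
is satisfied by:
  {k: True}


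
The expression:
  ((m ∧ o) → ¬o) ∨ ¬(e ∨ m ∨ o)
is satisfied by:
  {m: False, o: False}
  {o: True, m: False}
  {m: True, o: False}


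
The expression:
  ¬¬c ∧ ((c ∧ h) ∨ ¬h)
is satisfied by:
  {c: True}


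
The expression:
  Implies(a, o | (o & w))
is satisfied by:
  {o: True, a: False}
  {a: False, o: False}
  {a: True, o: True}


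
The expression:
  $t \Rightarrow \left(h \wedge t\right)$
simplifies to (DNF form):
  $h \vee \neg t$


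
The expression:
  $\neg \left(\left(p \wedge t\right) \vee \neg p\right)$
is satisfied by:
  {p: True, t: False}


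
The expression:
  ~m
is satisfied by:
  {m: False}


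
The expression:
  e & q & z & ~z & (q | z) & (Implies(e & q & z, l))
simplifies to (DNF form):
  False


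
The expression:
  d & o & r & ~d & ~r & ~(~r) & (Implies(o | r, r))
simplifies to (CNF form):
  False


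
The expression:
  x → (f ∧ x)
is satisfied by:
  {f: True, x: False}
  {x: False, f: False}
  {x: True, f: True}


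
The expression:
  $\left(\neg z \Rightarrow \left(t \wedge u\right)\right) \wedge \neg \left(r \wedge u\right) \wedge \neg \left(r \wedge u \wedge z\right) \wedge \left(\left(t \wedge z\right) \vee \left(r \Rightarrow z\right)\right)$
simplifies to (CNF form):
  $\left(t \vee z\right) \wedge \left(u \vee z\right) \wedge \left(\neg r \vee \neg u\right)$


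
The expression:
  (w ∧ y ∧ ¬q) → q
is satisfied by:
  {q: True, w: False, y: False}
  {w: False, y: False, q: False}
  {y: True, q: True, w: False}
  {y: True, w: False, q: False}
  {q: True, w: True, y: False}
  {w: True, q: False, y: False}
  {y: True, w: True, q: True}


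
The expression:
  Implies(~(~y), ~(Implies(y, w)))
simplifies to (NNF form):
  ~w | ~y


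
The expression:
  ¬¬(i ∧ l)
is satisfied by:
  {i: True, l: True}


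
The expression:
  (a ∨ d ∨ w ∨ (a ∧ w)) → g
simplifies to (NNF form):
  g ∨ (¬a ∧ ¬d ∧ ¬w)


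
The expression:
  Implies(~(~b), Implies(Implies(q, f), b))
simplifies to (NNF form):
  True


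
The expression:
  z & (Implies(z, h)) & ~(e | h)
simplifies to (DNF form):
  False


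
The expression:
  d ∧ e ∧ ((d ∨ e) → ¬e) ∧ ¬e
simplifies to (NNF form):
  False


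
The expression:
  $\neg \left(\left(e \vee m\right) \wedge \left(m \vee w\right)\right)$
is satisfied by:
  {w: False, m: False, e: False}
  {e: True, w: False, m: False}
  {w: True, e: False, m: False}


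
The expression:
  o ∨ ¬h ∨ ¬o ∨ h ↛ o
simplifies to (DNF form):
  True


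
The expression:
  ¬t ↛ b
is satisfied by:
  {b: True, t: False}
  {t: False, b: False}
  {t: True, b: True}


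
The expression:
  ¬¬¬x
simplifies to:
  ¬x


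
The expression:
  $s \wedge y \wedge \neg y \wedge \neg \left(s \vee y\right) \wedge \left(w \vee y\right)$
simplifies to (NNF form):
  $\text{False}$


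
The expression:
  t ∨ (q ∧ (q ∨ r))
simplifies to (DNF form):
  q ∨ t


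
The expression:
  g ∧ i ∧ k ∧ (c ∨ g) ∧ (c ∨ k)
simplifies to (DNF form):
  g ∧ i ∧ k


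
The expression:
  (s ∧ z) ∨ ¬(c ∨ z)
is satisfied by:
  {s: True, z: False, c: False}
  {z: False, c: False, s: False}
  {s: True, z: True, c: False}
  {s: True, c: True, z: True}


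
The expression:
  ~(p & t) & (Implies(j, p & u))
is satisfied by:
  {u: True, t: False, j: False, p: False}
  {u: False, t: False, j: False, p: False}
  {p: True, u: True, t: False, j: False}
  {p: True, u: False, t: False, j: False}
  {t: True, u: True, p: False, j: False}
  {t: True, u: False, p: False, j: False}
  {j: True, t: False, p: True, u: True}


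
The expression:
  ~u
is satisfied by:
  {u: False}


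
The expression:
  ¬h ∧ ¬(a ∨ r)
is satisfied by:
  {r: False, h: False, a: False}


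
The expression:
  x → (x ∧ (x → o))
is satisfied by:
  {o: True, x: False}
  {x: False, o: False}
  {x: True, o: True}


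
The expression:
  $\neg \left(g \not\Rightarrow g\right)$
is always true.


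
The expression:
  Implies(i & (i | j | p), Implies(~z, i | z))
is always true.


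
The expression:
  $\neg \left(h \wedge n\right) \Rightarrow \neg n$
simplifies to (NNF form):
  $h \vee \neg n$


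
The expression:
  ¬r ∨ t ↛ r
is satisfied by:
  {r: False}


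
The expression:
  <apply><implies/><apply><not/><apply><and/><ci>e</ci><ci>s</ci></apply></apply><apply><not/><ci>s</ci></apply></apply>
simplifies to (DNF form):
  <apply><or/><ci>e</ci><apply><not/><ci>s</ci></apply></apply>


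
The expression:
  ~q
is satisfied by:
  {q: False}


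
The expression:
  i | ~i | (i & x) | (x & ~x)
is always true.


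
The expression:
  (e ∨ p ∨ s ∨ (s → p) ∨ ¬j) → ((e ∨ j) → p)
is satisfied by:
  {p: True, j: False, e: False}
  {p: True, e: True, j: False}
  {p: True, j: True, e: False}
  {p: True, e: True, j: True}
  {e: False, j: False, p: False}


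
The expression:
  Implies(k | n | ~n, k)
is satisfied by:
  {k: True}


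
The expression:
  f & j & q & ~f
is never true.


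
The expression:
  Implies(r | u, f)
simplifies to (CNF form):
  (f | ~r) & (f | ~u)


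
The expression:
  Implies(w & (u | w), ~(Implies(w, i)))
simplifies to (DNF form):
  ~i | ~w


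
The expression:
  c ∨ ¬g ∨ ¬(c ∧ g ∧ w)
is always true.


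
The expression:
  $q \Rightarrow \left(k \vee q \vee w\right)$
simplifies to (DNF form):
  $\text{True}$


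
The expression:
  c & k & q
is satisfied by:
  {c: True, q: True, k: True}


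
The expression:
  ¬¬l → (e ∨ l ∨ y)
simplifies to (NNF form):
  True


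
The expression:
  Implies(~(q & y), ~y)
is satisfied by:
  {q: True, y: False}
  {y: False, q: False}
  {y: True, q: True}


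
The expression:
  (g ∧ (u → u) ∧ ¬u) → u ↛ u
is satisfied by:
  {u: True, g: False}
  {g: False, u: False}
  {g: True, u: True}


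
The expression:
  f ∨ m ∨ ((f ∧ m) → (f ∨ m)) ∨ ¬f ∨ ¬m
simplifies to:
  True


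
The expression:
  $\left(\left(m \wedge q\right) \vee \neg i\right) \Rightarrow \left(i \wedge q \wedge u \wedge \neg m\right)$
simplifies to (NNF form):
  $i \wedge \left(\neg m \vee \neg q\right)$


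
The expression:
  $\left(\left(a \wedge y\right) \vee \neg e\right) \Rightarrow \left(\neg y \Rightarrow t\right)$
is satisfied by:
  {y: True, t: True, e: True}
  {y: True, t: True, e: False}
  {y: True, e: True, t: False}
  {y: True, e: False, t: False}
  {t: True, e: True, y: False}
  {t: True, e: False, y: False}
  {e: True, t: False, y: False}


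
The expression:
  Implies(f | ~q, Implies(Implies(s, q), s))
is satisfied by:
  {q: True, s: True, f: False}
  {s: True, f: False, q: False}
  {q: True, s: True, f: True}
  {s: True, f: True, q: False}
  {q: True, f: False, s: False}


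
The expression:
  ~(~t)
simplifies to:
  t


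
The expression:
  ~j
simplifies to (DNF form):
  ~j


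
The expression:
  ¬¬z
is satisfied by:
  {z: True}


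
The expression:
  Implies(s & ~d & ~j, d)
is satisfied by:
  {j: True, d: True, s: False}
  {j: True, s: False, d: False}
  {d: True, s: False, j: False}
  {d: False, s: False, j: False}
  {j: True, d: True, s: True}
  {j: True, s: True, d: False}
  {d: True, s: True, j: False}


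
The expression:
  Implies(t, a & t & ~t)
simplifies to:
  ~t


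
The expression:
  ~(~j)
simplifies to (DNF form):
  j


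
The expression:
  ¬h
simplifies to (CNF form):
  ¬h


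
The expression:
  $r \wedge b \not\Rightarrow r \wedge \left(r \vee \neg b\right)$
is never true.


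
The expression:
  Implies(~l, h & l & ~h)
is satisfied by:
  {l: True}


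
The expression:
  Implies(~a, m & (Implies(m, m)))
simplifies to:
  a | m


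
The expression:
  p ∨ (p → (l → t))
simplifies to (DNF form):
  True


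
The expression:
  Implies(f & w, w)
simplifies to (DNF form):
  True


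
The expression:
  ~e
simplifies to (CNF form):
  ~e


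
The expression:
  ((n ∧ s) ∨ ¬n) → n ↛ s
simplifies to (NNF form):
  n ∧ ¬s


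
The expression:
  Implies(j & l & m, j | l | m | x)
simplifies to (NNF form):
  True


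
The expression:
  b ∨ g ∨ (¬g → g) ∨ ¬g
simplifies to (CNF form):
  True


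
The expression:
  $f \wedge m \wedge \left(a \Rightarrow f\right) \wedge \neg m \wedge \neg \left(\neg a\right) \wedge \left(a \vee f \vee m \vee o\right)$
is never true.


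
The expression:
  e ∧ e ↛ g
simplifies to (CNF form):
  e ∧ ¬g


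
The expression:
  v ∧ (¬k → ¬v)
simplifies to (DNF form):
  k ∧ v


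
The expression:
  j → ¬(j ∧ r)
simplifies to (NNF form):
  ¬j ∨ ¬r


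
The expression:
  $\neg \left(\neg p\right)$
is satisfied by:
  {p: True}


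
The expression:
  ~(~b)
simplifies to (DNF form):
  b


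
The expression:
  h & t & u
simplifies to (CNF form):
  h & t & u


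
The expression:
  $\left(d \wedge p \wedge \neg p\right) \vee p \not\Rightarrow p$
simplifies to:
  $\text{False}$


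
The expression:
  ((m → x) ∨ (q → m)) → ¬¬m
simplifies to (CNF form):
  m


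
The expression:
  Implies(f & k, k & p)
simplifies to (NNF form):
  p | ~f | ~k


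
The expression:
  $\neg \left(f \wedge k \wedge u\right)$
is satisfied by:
  {u: False, k: False, f: False}
  {f: True, u: False, k: False}
  {k: True, u: False, f: False}
  {f: True, k: True, u: False}
  {u: True, f: False, k: False}
  {f: True, u: True, k: False}
  {k: True, u: True, f: False}


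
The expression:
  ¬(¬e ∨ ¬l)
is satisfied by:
  {e: True, l: True}


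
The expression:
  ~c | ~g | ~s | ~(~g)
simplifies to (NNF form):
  True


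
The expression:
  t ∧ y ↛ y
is never true.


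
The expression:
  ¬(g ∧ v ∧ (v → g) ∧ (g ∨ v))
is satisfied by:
  {g: False, v: False}
  {v: True, g: False}
  {g: True, v: False}


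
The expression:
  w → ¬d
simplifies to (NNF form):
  ¬d ∨ ¬w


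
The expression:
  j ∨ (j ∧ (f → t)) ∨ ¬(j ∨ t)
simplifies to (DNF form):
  j ∨ ¬t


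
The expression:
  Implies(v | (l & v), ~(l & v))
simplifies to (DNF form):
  ~l | ~v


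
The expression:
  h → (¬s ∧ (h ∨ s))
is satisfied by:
  {s: False, h: False}
  {h: True, s: False}
  {s: True, h: False}


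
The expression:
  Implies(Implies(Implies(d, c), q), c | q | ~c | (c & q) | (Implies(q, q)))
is always true.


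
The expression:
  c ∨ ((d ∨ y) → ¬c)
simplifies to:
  True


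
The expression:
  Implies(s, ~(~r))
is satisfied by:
  {r: True, s: False}
  {s: False, r: False}
  {s: True, r: True}


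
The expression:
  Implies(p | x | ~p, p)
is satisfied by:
  {p: True}


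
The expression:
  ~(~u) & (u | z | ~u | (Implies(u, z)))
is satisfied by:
  {u: True}


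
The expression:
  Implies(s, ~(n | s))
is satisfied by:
  {s: False}


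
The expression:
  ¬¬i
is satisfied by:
  {i: True}


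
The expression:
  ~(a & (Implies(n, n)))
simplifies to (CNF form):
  ~a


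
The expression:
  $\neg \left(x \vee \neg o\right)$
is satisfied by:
  {o: True, x: False}


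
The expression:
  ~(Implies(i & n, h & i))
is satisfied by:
  {i: True, n: True, h: False}


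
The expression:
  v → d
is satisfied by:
  {d: True, v: False}
  {v: False, d: False}
  {v: True, d: True}


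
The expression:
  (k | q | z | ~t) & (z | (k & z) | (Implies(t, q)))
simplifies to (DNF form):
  q | z | ~t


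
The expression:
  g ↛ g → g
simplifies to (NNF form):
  True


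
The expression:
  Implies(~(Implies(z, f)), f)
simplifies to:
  f | ~z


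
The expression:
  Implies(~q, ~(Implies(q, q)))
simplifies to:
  q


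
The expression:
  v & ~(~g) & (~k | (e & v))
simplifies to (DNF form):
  (e & g & v) | (g & v & ~k)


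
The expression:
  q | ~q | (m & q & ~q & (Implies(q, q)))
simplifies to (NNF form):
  True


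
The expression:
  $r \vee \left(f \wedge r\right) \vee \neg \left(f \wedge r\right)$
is always true.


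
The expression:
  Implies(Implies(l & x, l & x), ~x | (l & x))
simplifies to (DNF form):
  l | ~x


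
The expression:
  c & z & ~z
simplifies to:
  False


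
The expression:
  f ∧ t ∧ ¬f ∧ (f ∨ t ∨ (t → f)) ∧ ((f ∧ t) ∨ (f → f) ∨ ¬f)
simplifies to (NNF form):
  False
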